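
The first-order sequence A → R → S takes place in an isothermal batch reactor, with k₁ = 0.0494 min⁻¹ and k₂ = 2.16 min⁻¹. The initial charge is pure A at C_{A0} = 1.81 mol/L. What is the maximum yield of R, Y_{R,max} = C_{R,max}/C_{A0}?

For a first-order series the maximum intermediate yield is C_{R,max}/C_{A0} = (k₁/k₂)^[k₂/(k₂−k₁)].
= (0.0494/2.16)^(2.16/(2.16−0.0494)) = (0.02287)^(1.023) = 0.02093.

0.0209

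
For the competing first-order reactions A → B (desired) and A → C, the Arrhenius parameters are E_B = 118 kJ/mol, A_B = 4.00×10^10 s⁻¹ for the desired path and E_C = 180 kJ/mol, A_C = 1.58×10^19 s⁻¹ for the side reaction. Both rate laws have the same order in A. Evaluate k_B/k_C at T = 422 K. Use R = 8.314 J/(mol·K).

0.120

With equal orders, S_{B/C} = k_B/k_C = (A_B/A_C)·exp[(E_C−E_B)/(RT)].
(E_C−E_B)/(RT) = (180−118)×10³/(8.314×422) = 62000/3509 = 17.67.
k_B/k_C = (4.00×10^10/1.58×10^19)·exp(17.67) = 2.532×10^-9 × 4.727×10^7 = 0.120.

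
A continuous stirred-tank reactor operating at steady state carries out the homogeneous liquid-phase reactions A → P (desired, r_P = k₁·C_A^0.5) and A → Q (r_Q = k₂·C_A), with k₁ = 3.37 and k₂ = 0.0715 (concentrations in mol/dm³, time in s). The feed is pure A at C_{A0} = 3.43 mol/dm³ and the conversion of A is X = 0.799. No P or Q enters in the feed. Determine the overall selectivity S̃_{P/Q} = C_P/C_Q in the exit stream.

56.8

Exit C_A = C_{A0}(1−X) = 3.43×0.201 = 0.6894 mol/dm³.
Rates in a CSTR are evaluated at the outlet concentration: r_P = 3.37×0.6894^0.5 = 2.798, r_Q = 0.0715×0.6894 = 0.04929.
Overall selectivity = C_P/C_Q = r_Pτ/(r_Qτ) = r_P/r_Q = 56.8.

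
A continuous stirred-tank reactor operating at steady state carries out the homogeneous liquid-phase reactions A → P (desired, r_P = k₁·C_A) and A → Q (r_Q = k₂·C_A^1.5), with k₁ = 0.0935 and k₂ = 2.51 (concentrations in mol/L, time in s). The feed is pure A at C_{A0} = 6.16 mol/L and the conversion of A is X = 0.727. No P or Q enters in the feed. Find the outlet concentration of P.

Exit C_A = C_{A0}(1−X) = 6.16×0.273 = 1.682 mol/L.
In a CSTR the entire volume is at exit conditions, so r_P = 0.0935×1.682 = 0.1572 and r_Q = 2.51×1.682^1.5 = 5.474.
Fraction of consumed A going to P: r_P/(r_P+r_Q) = 0.02792.
C_P = 0.02792·C_{A0}·X = 0.02792×6.16×0.727 = 0.125 mol/L.

0.125 mol/L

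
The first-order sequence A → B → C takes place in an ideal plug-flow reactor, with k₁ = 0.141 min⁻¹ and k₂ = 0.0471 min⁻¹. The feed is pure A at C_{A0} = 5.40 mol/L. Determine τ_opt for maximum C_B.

For first-order series the maximum of C_B occurs at τ_opt = ln(k₂/k₁)/(k₂−k₁).
= ln(0.0471/0.141)/(0.0471−0.141) = ln(0.3340)/-0.09390 = -1.096/-0.09390 = 11.7 min.

11.7 min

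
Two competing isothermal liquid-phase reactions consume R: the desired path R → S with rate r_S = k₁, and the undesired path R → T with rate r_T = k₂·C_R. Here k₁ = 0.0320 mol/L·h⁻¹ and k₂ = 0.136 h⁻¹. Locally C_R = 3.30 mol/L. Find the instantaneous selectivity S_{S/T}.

0.0713

S_{S/T} = r_S/r_T = (k₁)/(k₂·C_R) = (k₁/k₂)·C_R⁻¹.
= (0.0320) / (0.136×3.300) = 0.03200/0.4488 = 0.0713.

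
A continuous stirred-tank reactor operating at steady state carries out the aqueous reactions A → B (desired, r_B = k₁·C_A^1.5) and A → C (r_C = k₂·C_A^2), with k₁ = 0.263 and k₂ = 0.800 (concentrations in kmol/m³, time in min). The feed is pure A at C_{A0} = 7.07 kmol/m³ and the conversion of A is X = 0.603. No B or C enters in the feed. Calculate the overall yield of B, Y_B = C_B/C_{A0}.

0.0989

Exit C_A = C_{A0}(1−X) = 7.07×0.397 = 2.807 kmol/m³.
Rates in a CSTR are evaluated at the outlet concentration: r_B = 0.263×2.807^1.5 = 1.237, r_C = 0.800×2.807^2 = 6.302.
Fraction of consumed A going to B: r_B/(r_B+r_C) = 0.1640.
C_B = 0.1640·C_{A0}·X = 0.1640×7.07×0.603 = 0.699 kmol/m³; Y_B = C_B/C_{A0} = 0.0989.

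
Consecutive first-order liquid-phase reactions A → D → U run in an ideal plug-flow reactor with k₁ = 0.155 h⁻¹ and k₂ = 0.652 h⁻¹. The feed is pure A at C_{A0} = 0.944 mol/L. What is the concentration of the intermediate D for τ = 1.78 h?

0.131 mol/L

For first-order series with pure A initially, C_D(τ) = k₁C_{A0}/(k₂−k₁)·(e^(−k₁τ) − e^(−k₂τ)).
e^(−k₁τ) = e^(−0.155×1.78) = e^(−0.2759) = 0.7589; e^(−k₂τ) = e^(−1.161) = 0.3133.
C_D = 0.155×0.944/(0.652−0.155) × (0.7589−0.3133) = 0.2944×0.4456 = 0.1312 mol/L.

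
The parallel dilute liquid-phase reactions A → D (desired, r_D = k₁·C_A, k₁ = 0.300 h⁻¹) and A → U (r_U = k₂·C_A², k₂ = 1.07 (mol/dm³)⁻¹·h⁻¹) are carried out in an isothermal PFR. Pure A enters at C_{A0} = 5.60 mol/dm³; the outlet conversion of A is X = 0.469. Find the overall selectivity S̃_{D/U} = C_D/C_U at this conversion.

0.0674

C_A = C_{A0}(1−X) = 2.974 mol/dm³.
Along a PFR/batch, dC_D/dC_A = −r_D/(r_D+r_U) = −k₁/(k₁+k₂·C_A).
Integrating from C_{A0} to C_A: C_D = (0.300/1.07)·ln[(0.300+1.07·5.60)/(0.300+1.07·2.97)] = 0.2804·ln(6.292/3.482) = 0.1659 mol/dm³.
C_U = (C_{A0}−C_A)−C_D = 2.460 mol/dm³; S̃_{D/U} = 0.1659/2.460 = 0.0674.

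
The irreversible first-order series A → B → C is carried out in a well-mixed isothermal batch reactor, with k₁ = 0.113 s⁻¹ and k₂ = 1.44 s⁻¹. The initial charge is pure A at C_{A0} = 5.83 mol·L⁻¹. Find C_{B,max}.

0.368 mol·L⁻¹

At the optimum, C_{B,max}/C_{A0} = (k₁/k₂)^[k₂/(k₂−k₁)].
= (0.113/1.44)^(1.44/(1.44−0.113)) = (0.07847)^(1.085) = 0.06318.
C_{B,max} = 0.06318×5.83 = 0.368 mol·L⁻¹.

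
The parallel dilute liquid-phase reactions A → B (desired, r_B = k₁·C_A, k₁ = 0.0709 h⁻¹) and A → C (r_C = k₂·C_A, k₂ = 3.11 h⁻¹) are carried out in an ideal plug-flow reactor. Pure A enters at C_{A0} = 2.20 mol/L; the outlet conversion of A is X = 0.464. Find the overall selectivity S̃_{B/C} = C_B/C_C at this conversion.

0.0228

C_A = C_{A0}(1−X) = 1.179 mol/L.
Both paths are first order in A, so the instantaneous fraction to B is constant: dC_B/d(−C_A) = k₁/(k₁+k₂) = 0.02229.
C_B = 0.02229·(C_{A0}−C_A) = 0.02229×1.021 = 0.0228 mol/L.
C_C = (C_{A0}−C_A)−C_B = 0.9980 mol/L; S̃_{B/C} = 0.02275/0.9980 = 0.0228.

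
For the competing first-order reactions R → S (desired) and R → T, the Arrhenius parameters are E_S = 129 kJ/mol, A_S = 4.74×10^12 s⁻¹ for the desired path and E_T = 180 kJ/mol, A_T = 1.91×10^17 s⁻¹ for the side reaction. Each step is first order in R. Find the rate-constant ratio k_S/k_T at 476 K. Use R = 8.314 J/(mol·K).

9.81

With equal orders, S_{S/T} = k_S/k_T = (A_S/A_T)·exp[(E_T−E_S)/(RT)].
(E_T−E_S)/(RT) = (180−129)×10³/(8.314×476) = 51000/3957 = 12.89.
k_S/k_T = (4.74×10^12/1.91×10^17)·exp(12.89) = 2.482×10^-5 × 3.952×10^5 = 9.81.
Since E_S < E_T, lowering the temperature improves selectivity toward S.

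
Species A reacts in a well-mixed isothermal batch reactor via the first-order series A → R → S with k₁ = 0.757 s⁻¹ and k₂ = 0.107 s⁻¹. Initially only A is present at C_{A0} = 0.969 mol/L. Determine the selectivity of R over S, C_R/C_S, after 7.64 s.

1.05

Solving the coupled first-order balances gives C_R(t) = [k₁/(k₂−k₁)]·C_{A0}·(e^(−k₁t) − e^(−k₂t)).
e^(−k₁t) = e^(−0.757×7.64) = e^(−5.783) = 0.003078; e^(−k₂t) = e^(−0.8175) = 0.4415.
C_R = 0.757×0.969/(0.107−0.757) × (0.003078−0.4415) = (-1.129)×(-0.4385) = 0.4948 mol/L.
C_A = C_{A0}e^(−k₁t) = 0.002983 mol/L, so C_S = C_{A0}−C_A−C_R = 0.4712 mol/L; C_R/C_S = 1.05.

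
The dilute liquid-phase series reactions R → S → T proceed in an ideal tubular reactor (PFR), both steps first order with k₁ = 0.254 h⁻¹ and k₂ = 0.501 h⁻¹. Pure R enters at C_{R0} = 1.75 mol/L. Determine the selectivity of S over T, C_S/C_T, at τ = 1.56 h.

2.09

The intermediate concentration in a first-order A→B→C sequence is C_S = k₁C_{R0}(e^(−k₁τ) − e^(−k₂τ))/(k₂−k₁).
e^(−k₁τ) = e^(−0.254×1.56) = e^(−0.3962) = 0.6728; e^(−k₂τ) = e^(−0.7816) = 0.4577.
C_S = 0.254×1.75/(0.501−0.254) × (0.6728−0.4577) = 1.800×0.2152 = 0.3872 mol/L.
C_R = C_{R0}e^(−k₁τ) = 1.177 mol/L, so C_T = C_{R0}−C_R−C_S = 0.1853 mol/L; C_S/C_T = 2.09.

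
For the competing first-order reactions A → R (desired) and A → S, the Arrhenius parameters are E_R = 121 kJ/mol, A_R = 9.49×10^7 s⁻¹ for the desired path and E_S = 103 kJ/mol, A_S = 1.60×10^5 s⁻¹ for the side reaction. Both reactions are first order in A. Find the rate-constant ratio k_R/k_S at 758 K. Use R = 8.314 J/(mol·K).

34.1

Since both paths have the same order in A, the concentration cancels and S_{R/S} = k_R/k_S = (A_R/A_S)·exp[(E_S−E_R)/(RT)].
(E_S−E_R)/(RT) = (103−121)×10³/(8.314×758) = -18000/6302 = -2.856.
k_R/k_S = (9.49×10^7/1.60×10^5)·exp(-2.856) = 593.1 × 0.05749 = 34.1.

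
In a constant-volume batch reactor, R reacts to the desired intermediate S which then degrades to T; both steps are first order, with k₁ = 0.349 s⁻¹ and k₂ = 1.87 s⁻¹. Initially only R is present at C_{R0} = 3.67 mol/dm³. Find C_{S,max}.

0.466 mol/dm³

For a first-order series the maximum intermediate yield is C_{S,max}/C_{R0} = (k₁/k₂)^[k₂/(k₂−k₁)].
= (0.349/1.87)^(1.87/(1.87−0.349)) = (0.1866)^(1.229) = 0.1270.
C_{S,max} = 0.1270×3.67 = 0.466 mol/dm³.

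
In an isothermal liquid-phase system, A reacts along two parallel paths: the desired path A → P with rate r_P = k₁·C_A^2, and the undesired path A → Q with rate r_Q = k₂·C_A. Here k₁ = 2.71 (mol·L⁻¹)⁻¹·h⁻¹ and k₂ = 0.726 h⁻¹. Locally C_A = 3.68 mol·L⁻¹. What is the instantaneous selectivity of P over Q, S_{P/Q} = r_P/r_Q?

S_{P/Q} = r_P/r_Q = (k₁·C_A^2)/(k₂·C_A) = (k₁/k₂)·C_A.
= (2.71×3.680^2) / (0.726×3.680) = 36.70/2.672 = 13.7.
Since the desired path is higher order in A, keeping C_A high (PFR or concentrated feed) favours P.

13.7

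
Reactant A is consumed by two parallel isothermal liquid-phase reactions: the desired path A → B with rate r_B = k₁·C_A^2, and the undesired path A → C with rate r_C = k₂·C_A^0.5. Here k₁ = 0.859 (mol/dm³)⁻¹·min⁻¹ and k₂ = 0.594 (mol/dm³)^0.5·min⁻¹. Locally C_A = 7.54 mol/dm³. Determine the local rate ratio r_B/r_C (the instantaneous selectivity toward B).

29.9

S_{B/C} = r_B/r_C = (k₁·C_A^2)/(k₂·C_A^0.5) = (k₁/k₂)·C_A^1.5.
= (0.859×7.540^2) / (0.594×7.540^0.5) = 48.84/1.631 = 29.9.
Since the desired path is higher order in A, keeping C_A high (PFR or concentrated feed) favours B.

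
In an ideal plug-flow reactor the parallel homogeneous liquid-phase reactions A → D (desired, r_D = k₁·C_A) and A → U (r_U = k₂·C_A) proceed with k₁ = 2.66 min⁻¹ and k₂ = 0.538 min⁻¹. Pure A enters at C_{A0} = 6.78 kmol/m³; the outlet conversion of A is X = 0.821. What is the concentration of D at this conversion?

C_A = C_{A0}(1−X) = 1.214 kmol/m³.
Both paths are first order in A, so the instantaneous fraction to D is constant: dC_D/d(−C_A) = k₁/(k₁+k₂) = 0.8318.
C_D = 0.8318·(C_{A0}−C_A) = 0.8318×5.566 = 4.63 kmol/m³.

4.63 kmol/m³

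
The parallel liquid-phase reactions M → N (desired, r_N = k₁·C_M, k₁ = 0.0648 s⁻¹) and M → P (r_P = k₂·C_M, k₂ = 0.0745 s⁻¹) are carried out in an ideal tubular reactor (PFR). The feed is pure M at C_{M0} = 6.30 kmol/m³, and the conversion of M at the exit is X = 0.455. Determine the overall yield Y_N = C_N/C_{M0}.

0.212

C_M = C_{M0}(1−X) = 3.433 kmol/m³.
Both paths are first order in M, so the instantaneous fraction to N is constant: dC_N/d(−C_M) = k₁/(k₁+k₂) = 0.4652.
C_N = 0.4652·(C_{M0}−C_M) = 0.4652×2.867 = 1.33 kmol/m³.
Y_N = C_N/C_{M0} = 1.333/6.30 = 0.212.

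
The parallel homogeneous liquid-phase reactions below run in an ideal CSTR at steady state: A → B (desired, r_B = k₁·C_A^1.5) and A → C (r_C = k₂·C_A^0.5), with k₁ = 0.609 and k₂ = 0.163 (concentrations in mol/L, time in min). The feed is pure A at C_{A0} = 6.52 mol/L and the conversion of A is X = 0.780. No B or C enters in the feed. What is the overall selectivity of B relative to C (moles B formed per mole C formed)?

5.36

Exit C_A = C_{A0}(1−X) = 6.52×0.220 = 1.434 mol/L.
In a CSTR the entire volume is at exit conditions, so r_B = 0.609×1.434^1.5 = 1.046 and r_C = 0.163×1.434^0.5 = 0.1952.
Overall selectivity = C_B/C_C = r_Bτ/(r_Cτ) = r_B/r_C = 5.36.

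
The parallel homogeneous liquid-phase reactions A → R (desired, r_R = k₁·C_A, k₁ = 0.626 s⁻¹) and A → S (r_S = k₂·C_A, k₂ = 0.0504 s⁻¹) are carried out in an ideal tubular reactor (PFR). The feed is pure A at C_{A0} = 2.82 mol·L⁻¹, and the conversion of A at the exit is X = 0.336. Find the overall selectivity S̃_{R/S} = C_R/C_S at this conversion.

12.4

C_A = C_{A0}(1−X) = 1.872 mol·L⁻¹.
Both paths are first order in A, so the instantaneous fraction to R is constant: dC_R/d(−C_A) = k₁/(k₁+k₂) = 0.9255.
C_R = 0.9255·(C_{A0}−C_A) = 0.9255×0.9475 = 0.877 mol·L⁻¹.
C_S = (C_{A0}−C_A)−C_R = 0.07060 mol·L⁻¹; S̃_{R/S} = 0.8769/0.07060 = 12.4.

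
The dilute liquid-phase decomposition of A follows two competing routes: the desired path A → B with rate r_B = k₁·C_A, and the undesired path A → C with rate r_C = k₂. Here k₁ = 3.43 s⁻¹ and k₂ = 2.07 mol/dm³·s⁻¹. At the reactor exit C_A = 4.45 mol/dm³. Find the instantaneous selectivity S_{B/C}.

S_{B/C} = r_B/r_C = (k₁·C_A)/(k₂) = (k₁/k₂)·C_A.
= (3.43×4.450) / (2.07) = 15.26/2.070 = 7.37.

7.37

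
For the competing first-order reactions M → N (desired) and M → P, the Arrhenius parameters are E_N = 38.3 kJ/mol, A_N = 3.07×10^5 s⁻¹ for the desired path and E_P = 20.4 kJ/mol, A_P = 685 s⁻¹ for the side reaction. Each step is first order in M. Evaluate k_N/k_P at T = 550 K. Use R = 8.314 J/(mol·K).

k_N/k_P = (A_N/A_P)·exp[−(E_N−E_P)/(RT)] = (A_N/A_P)·exp[(E_P−E_N)/(RT)].
(E_P−E_N)/(RT) = (20.4−38.3)×10³/(8.314×550) = -17900/4573 = -3.915.
k_N/k_P = (3.07×10^5/685)·exp(-3.915) = 448.2 × 0.01995 = 8.94.

8.94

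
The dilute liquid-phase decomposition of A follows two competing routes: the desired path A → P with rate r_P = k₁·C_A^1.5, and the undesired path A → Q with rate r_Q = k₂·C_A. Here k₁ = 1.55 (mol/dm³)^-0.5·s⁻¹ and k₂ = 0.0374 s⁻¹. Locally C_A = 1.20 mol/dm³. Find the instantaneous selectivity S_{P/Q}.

45.4

S_{P/Q} = r_P/r_Q = (k₁·C_A^1.5)/(k₂·C_A) = (k₁/k₂)·C_A^0.5.
= (1.55×1.200^1.5) / (0.0374×1.200) = 2.038/0.04488 = 45.4.
Since the desired path is higher order in A, keeping C_A high (PFR or concentrated feed) favours P.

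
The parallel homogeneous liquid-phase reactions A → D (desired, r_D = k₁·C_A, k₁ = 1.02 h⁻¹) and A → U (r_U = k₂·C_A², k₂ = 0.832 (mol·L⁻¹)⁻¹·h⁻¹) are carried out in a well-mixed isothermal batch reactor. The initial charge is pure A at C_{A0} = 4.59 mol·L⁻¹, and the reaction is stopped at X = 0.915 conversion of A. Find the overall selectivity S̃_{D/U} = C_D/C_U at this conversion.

C_A = C_{A0}(1−X) = 0.3901 mol·L⁻¹.
Along a PFR/batch, dC_D/dC_A = −r_D/(r_D+r_U) = −k₁/(k₁+k₂·C_A).
Integrating from C_{A0} to C_A: C_D = (1.02/0.832)·ln[(1.02+0.832·4.59)/(1.02+0.832·0.390)] = 1.226·ln(4.839/1.345) = 1.570 mol·L⁻¹.
C_U = (C_{A0}−C_A)−C_D = 2.630 mol·L⁻¹; S̃_{D/U} = 1.570/2.630 = 0.597.

0.597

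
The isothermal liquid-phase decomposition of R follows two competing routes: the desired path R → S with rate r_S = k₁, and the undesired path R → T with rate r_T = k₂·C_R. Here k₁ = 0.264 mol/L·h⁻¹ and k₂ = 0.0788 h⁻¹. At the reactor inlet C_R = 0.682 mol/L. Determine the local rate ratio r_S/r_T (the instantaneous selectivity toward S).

S_{S/T} = r_S/r_T = (k₁)/(k₂·C_R) = (k₁/k₂)·C_R⁻¹.
= (0.264) / (0.0788×0.6820) = 0.2640/0.05374 = 4.91.
The undesired path is higher order in R, so low C_R (CSTR or dilute feed) favours S.

4.91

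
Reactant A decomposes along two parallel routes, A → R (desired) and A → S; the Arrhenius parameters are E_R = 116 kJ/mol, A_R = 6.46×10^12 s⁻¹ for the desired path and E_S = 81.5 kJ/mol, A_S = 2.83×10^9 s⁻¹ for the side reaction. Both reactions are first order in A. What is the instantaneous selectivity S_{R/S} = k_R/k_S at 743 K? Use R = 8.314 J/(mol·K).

k_R/k_S = (A_R/A_S)·exp[−(E_R−E_S)/(RT)] = (A_R/A_S)·exp[(E_S−E_R)/(RT)].
(E_S−E_R)/(RT) = (81.5−116)×10³/(8.314×743) = -34500/6177 = -5.585.
k_R/k_S = (6.46×10^12/2.83×10^9)·exp(-5.585) = 2283 × 0.003754 = 8.57.
Since E_R > E_S, raising the temperature improves selectivity toward R.

8.57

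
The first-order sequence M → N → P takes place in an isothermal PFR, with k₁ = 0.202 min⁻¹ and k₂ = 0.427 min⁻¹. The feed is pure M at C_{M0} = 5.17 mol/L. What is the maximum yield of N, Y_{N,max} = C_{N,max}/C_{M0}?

0.242

For a first-order series the maximum intermediate yield is C_{N,max}/C_{M0} = (k₁/k₂)^[k₂/(k₂−k₁)].
= (0.202/0.427)^(0.427/(0.427−0.202)) = (0.4731)^(1.898) = 0.2416.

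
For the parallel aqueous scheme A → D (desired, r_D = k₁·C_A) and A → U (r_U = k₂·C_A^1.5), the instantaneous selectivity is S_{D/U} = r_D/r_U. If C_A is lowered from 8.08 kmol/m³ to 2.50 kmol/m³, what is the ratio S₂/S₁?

S_{D/U} = (k₁/k₂)·C_A^-0.5, so S₂/S₁ = (C_{A,2}/C_{A,1})^-0.5.
= (2.50/8.08)^(-0.5) = (0.3094)^(-0.5) = 1.80.
Selectivity toward D rises as C_A falls — low-concentration operation is favoured.

1.80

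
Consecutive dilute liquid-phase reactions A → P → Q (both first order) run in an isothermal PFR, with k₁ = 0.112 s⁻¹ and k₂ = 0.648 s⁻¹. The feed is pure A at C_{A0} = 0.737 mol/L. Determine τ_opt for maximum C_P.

The intermediate peaks when r₁ = r₂, i.e. k₁e^(−k₁τ) = k₂e^(−k₂τ), giving τ_opt = ln(k₂/k₁)/(k₂−k₁).
= ln(0.648/0.112)/(0.648−0.112) = ln(5.786)/0.5360 = 1.755/0.5360 = 3.27 s.

3.27 s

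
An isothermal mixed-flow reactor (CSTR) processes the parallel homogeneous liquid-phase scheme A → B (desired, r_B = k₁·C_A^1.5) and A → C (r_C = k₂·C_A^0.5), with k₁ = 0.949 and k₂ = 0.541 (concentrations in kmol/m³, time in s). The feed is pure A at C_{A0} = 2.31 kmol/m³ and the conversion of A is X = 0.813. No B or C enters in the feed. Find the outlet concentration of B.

Exit C_A = C_{A0}(1−X) = 2.31×0.187 = 0.4320 kmol/m³.
A CSTR operates uniformly at the exit composition, giving r_B = 0.2694 and r_C = 0.3556 (each k·C_A^n at C_A = 0.4320).
Fraction of consumed A going to B: r_B/(r_B+r_C) = 0.4311.
C_B = 0.4311·C_{A0}·X = 0.4311×2.31×0.813 = 0.810 kmol/m³.

0.810 kmol/m³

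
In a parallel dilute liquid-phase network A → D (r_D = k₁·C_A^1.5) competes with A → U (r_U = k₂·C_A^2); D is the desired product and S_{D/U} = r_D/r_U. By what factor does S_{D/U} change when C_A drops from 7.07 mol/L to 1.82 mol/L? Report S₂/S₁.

S_{D/U} = (k₁/k₂)·C_A^-0.5, so S₂/S₁ = (C_{A,2}/C_{A,1})^-0.5.
= (1.82/7.07)^(-0.5) = (0.2574)^(-0.5) = 1.97.

1.97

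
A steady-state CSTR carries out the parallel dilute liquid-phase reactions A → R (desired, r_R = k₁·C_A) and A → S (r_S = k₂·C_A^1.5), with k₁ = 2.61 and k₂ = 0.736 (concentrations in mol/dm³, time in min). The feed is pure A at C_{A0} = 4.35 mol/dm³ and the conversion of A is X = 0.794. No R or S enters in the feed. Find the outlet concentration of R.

2.73 mol/dm³

Exit C_A = C_{A0}(1−X) = 4.35×0.206 = 0.8961 mol/dm³.
In a CSTR the entire volume is at exit conditions, so r_R = 2.61×0.8961 = 2.339 and r_S = 0.736×0.8961^1.5 = 0.6243.
Fraction of consumed A going to R: r_R/(r_R+r_S) = 0.7893.
C_R = 0.7893·C_{A0}·X = 0.7893×4.35×0.794 = 2.73 mol/dm³.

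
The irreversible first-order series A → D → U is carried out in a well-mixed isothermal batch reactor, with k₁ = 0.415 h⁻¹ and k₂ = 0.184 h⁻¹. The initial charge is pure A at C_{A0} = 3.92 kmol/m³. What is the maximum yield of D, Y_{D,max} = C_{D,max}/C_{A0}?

0.523

For a first-order series the maximum intermediate yield is C_{D,max}/C_{A0} = (k₁/k₂)^[k₂/(k₂−k₁)].
= (0.415/0.184)^(0.184/(0.184−0.415)) = (2.255)^(-0.7965) = 0.5232.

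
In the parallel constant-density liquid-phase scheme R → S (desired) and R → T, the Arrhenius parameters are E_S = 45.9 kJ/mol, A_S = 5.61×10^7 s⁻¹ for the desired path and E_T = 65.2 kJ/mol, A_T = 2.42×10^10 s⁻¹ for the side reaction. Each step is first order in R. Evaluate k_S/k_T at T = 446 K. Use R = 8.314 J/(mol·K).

With equal orders, S_{S/T} = k_S/k_T = (A_S/A_T)·exp[(E_T−E_S)/(RT)].
(E_T−E_S)/(RT) = (65.2−45.9)×10³/(8.314×446) = 19300/3708 = 5.205.
k_S/k_T = (5.61×10^7/2.42×10^10)·exp(5.205) = 0.002318 × 182.2 = 0.422.

0.422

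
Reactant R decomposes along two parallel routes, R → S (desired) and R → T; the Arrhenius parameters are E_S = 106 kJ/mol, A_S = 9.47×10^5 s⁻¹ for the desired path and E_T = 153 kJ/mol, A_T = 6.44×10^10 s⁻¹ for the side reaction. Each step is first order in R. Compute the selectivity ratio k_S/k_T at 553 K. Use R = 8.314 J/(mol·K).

k_S/k_T = (A_S/A_T)·exp[−(E_S−E_T)/(RT)] = (A_S/A_T)·exp[(E_T−E_S)/(RT)].
(E_T−E_S)/(RT) = (153−106)×10³/(8.314×553) = 47000/4598 = 10.22.
k_S/k_T = (9.47×10^5/6.44×10^10)·exp(10.22) = 1.470×10^-5 × 27519 = 0.405.

0.405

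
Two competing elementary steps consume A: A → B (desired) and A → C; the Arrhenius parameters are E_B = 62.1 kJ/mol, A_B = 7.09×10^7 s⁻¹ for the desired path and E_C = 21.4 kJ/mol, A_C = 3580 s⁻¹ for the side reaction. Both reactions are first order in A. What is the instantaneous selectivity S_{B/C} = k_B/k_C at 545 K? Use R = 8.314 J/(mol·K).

Since both paths have the same order in A, the concentration cancels and S_{B/C} = k_B/k_C = (A_B/A_C)·exp[(E_C−E_B)/(RT)].
(E_C−E_B)/(RT) = (21.4−62.1)×10³/(8.314×545) = -40700/4531 = -8.982.
k_B/k_C = (7.09×10^7/3580)·exp(-8.982) = 19804 × 1.256×10^-4 = 2.49.
Since E_B > E_C, raising the temperature improves selectivity toward B.

2.49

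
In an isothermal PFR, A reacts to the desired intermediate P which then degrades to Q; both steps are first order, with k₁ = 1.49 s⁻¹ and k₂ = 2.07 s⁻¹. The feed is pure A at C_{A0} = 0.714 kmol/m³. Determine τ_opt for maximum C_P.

0.567 s

For first-order series the maximum of C_P occurs at τ_opt = ln(k₂/k₁)/(k₂−k₁).
= ln(2.07/1.49)/(2.07−1.49) = ln(1.389)/0.5800 = 0.3288/0.5800 = 0.567 s.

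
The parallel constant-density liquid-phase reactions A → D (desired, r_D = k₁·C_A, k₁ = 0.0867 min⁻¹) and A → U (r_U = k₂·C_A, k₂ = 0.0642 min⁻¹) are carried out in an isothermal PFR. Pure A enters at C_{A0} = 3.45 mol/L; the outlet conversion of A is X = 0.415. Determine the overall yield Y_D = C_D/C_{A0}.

0.238

C_A = C_{A0}(1−X) = 2.018 mol/L.
Both paths are first order in A, so the instantaneous fraction to D is constant: dC_D/d(−C_A) = k₁/(k₁+k₂) = 0.5746.
C_D = 0.5746·(C_{A0}−C_A) = 0.5746×1.432 = 0.823 mol/L.
Y_D = C_D/C_{A0} = 0.8226/3.45 = 0.238.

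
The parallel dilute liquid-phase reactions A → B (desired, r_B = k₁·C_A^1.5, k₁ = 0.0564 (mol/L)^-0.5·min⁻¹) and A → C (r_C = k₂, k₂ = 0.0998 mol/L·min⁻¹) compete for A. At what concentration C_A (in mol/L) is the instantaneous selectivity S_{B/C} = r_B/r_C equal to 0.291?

S_{B/C} = (k₁/k₂)·C_A^1.5 ⇒ C_A = (S·k₂/k₁)^(1/1.5).
= (0.291×0.0998/0.0564)^(0.6667) = (0.5149)^(0.6667) = 0.642 mol/L.

0.642 mol/L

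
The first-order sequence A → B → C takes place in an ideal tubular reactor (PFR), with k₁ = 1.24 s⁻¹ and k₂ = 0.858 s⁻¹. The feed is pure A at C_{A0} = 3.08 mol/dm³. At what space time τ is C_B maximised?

0.964 s

For first-order series the maximum of C_B occurs at τ_opt = ln(k₂/k₁)/(k₂−k₁).
= ln(0.858/1.24)/(0.858−1.24) = ln(0.6919)/-0.3820 = -0.3683/-0.3820 = 0.964 s.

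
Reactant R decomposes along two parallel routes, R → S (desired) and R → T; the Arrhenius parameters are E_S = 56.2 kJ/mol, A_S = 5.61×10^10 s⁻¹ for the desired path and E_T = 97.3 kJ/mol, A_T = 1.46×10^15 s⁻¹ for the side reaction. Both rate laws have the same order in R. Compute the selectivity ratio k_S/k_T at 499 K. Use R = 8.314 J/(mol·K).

0.771

k_S/k_T = (A_S/A_T)·exp[−(E_S−E_T)/(RT)] = (A_S/A_T)·exp[(E_T−E_S)/(RT)].
(E_T−E_S)/(RT) = (97.3−56.2)×10³/(8.314×499) = 41100/4149 = 9.907.
k_S/k_T = (5.61×10^10/1.46×10^15)·exp(9.907) = 3.842×10^-5 × 20065 = 0.771.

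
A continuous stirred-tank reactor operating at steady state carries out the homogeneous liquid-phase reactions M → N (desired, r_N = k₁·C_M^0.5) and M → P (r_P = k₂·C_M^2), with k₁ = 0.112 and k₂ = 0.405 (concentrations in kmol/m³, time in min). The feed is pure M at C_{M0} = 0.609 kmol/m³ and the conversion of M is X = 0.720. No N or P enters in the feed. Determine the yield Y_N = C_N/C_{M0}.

Exit C_M = C_{M0}(1−X) = 0.609×0.280 = 0.1705 kmol/m³.
A CSTR operates uniformly at the exit composition, giving r_N = 0.04625 and r_P = 0.01178 (each k·C_M^n at C_M = 0.1705).
Fraction of consumed M going to N: r_N/(r_N+r_P) = 0.7971.
C_N = 0.7971·C_{M0}·X = 0.7971×0.609×0.720 = 0.349 kmol/m³; Y_N = C_N/C_{M0} = 0.574.

0.574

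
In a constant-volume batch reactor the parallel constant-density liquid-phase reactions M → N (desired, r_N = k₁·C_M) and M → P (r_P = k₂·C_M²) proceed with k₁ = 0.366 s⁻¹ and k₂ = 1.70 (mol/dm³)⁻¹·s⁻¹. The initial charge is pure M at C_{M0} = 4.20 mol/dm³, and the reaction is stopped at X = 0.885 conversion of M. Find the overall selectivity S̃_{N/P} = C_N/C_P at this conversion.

0.120

C_M = C_{M0}(1−X) = 0.4830 mol/dm³.
Along a PFR/batch, dC_N/dC_M = −r_N/(r_N+r_P) = −k₁/(k₁+k₂·C_M).
Integrating from C_{M0} to C_M: C_N = (0.366/1.70)·ln[(0.366+1.70·4.20)/(0.366+1.70·0.483)] = 0.2153·ln(7.506/1.187) = 0.3970 mol/dm³.
C_P = (C_{M0}−C_M)−C_N = 3.320 mol/dm³; S̃_{N/P} = 0.3970/3.320 = 0.120.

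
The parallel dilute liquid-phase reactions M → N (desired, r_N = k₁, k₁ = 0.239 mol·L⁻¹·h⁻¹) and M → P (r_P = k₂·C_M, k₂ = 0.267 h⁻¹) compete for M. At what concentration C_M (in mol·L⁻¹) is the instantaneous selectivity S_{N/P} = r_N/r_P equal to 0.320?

2.80 mol·L⁻¹

S_{N/P} = (k₁/k₂)·C_M⁻¹ ⇒ C_M = (S·k₂/k₁)^(-1).
= (0.320×0.267/0.239)^(-1) = (0.3575)^(-1) = 2.80 mol·L⁻¹.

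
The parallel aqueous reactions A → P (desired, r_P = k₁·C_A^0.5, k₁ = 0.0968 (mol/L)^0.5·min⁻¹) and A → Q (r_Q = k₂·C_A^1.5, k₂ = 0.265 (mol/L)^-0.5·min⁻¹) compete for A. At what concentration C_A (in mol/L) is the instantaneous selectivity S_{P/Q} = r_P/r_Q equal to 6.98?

S_{P/Q} = (k₁/k₂)·C_A⁻¹ ⇒ C_A = (S·k₂/k₁)^(-1).
= (6.98×0.265/0.0968)^(-1) = (19.11)^(-1) = 0.0523 mol/L.

0.0523 mol/L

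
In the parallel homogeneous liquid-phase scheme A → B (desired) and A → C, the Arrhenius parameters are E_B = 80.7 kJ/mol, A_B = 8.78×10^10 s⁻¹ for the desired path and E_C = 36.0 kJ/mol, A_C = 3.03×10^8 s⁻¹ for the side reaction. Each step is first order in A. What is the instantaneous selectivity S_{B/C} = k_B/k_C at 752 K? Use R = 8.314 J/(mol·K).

0.228

k_B/k_C = (A_B/A_C)·exp[−(E_B−E_C)/(RT)] = (A_B/A_C)·exp[(E_C−E_B)/(RT)].
(E_C−E_B)/(RT) = (36.0−80.7)×10³/(8.314×752) = -44700/6252 = -7.150.
k_B/k_C = (8.78×10^10/3.03×10^8)·exp(-7.150) = 289.8 × 7.852×10^-4 = 0.228.
Since E_B > E_C, raising the temperature improves selectivity toward B.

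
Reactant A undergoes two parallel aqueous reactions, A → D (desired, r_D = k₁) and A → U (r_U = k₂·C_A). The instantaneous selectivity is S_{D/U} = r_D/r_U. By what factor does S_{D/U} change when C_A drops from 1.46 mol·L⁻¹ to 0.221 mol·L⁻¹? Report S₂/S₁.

S_{D/U} = (k₁/k₂)·C_A⁻¹, so S₂/S₁ = (C_{A,2}/C_{A,1})⁻¹.
= 1.46/0.221 = 6.61.

6.61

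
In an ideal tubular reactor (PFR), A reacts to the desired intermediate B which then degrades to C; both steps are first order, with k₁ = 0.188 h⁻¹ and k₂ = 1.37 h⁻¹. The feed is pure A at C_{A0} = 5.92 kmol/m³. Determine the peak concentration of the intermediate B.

0.592 kmol/m³

For a first-order series the maximum intermediate yield is C_{B,max}/C_{A0} = (k₁/k₂)^[k₂/(k₂−k₁)].
= (0.188/1.37)^(1.37/(1.37−0.188)) = (0.1372)^(1.159) = 0.1001.
C_{B,max} = 0.1001×5.92 = 0.592 kmol/m³.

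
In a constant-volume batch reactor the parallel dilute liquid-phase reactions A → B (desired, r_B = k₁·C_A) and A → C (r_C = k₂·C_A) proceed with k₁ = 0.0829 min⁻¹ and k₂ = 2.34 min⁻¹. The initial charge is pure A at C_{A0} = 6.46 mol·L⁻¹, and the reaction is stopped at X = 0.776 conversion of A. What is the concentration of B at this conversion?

C_A = C_{A0}(1−X) = 1.447 mol·L⁻¹.
Both paths are first order in A, so the instantaneous fraction to B is constant: dC_B/d(−C_A) = k₁/(k₁+k₂) = 0.03422.
C_B = 0.03422·(C_{A0}−C_A) = 0.03422×5.013 = 0.172 mol·L⁻¹.

0.172 mol·L⁻¹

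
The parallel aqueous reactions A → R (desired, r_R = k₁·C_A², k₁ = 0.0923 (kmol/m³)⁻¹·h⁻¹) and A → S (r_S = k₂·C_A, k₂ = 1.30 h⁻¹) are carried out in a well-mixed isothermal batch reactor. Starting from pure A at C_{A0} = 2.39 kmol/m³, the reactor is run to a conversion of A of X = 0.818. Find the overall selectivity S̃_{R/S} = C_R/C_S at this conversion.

0.0988

C_A = C_{A0}(1−X) = 0.4350 kmol/m³.
Along a PFR/batch, dC_S/dC_A = −r_S/(r_R+r_S) = −k₂/(k₂+k₁·C_A).
Integrating from C_{A0} to C_A: C_S = (1.30/0.0923)·ln[(1.30+0.0923·2.39)/(1.30+0.0923·0.435)] = 14.08·ln(1.521/1.340) = 1.779 kmol/m³.
Then C_R = (C_{A0}−C_A) − C_S = 1.955 − 1.779 = 0.1758 kmol/m³.
S̃_{R/S} = C_R/C_S = 0.1758/1.779 = 0.0988.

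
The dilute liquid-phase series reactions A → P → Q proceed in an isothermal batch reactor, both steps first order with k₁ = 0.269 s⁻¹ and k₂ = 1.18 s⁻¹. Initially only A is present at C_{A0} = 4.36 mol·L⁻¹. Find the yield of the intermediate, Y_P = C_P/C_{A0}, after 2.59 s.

0.133

The intermediate concentration in a first-order A→B→C sequence is C_P = k₁C_{A0}(e^(−k₁t) − e^(−k₂t))/(k₂−k₁).
e^(−k₁t) = e^(−0.269×2.59) = e^(−0.6967) = 0.4982; e^(−k₂t) = e^(−3.056) = 0.04707.
C_P = 0.269×4.36/(1.18−0.269) × (0.4982−0.04707) = 1.287×0.4512 = 0.5808 mol·L⁻¹.
Y_P = C_P/C_{A0} = 0.5808/4.36 = 0.133.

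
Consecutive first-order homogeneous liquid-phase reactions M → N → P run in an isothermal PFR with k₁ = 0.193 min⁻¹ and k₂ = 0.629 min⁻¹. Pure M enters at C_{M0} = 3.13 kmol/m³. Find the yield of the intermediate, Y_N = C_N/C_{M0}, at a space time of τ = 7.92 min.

The intermediate concentration in a first-order A→B→C sequence is C_N = k₁C_{M0}(e^(−k₁τ) − e^(−k₂τ))/(k₂−k₁).
e^(−k₁τ) = e^(−0.193×7.92) = e^(−1.529) = 0.2168; e^(−k₂τ) = e^(−4.982) = 0.006863.
C_N = 0.193×3.13/(0.629−0.193) × (0.2168−0.006863) = 1.386×0.2100 = 0.2909 kmol/m³.
Y_N = C_N/C_{M0} = 0.2909/3.13 = 0.0930.

0.0930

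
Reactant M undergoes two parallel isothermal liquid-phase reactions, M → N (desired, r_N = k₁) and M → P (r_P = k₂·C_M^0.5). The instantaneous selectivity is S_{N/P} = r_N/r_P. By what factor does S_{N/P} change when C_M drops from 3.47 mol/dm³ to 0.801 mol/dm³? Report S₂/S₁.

S_{N/P} = (k₁/k₂)·C_M^-0.5, so S₂/S₁ = (C_{M,2}/C_{M,1})^-0.5.
= (0.801/3.47)^(-0.5) = (0.2308)^(-0.5) = 2.08.

2.08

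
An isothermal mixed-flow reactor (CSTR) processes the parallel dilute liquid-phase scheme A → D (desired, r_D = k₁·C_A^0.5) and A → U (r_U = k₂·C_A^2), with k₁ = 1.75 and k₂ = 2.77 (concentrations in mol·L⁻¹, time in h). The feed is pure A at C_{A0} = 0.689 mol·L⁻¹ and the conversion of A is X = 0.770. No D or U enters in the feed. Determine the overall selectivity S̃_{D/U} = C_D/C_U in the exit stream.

Exit C_A = C_{A0}(1−X) = 0.689×0.230 = 0.1585 mol·L⁻¹.
In a CSTR the entire volume is at exit conditions, so r_D = 1.75×0.1585^0.5 = 0.6966 and r_U = 2.77×0.1585^2 = 0.06956.
Overall selectivity = C_D/C_U = r_Dτ/(r_Uτ) = r_D/r_U = 10.0.

10.0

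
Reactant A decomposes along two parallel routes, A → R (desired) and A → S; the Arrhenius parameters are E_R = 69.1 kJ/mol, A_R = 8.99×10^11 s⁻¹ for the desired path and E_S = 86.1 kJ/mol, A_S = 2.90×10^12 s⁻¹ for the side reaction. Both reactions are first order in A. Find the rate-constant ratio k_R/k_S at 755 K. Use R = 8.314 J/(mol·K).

4.65

k_R/k_S = (A_R/A_S)·exp[−(E_R−E_S)/(RT)] = (A_R/A_S)·exp[(E_S−E_R)/(RT)].
(E_S−E_R)/(RT) = (86.1−69.1)×10³/(8.314×755) = 17000/6277 = 2.708.
k_R/k_S = (8.99×10^11/2.90×10^12)·exp(2.708) = 0.3100 × 15.00 = 4.65.
Since E_R < E_S, lowering the temperature improves selectivity toward R.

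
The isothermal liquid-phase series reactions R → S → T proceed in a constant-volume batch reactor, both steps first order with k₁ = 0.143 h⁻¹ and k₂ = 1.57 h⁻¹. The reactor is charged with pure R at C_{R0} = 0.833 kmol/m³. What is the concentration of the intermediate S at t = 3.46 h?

0.0505 kmol/m³

The intermediate concentration in a first-order A→B→C sequence is C_S = k₁C_{R0}(e^(−k₁t) − e^(−k₂t))/(k₂−k₁).
e^(−k₁t) = e^(−0.143×3.46) = e^(−0.4948) = 0.6097; e^(−k₂t) = e^(−5.432) = 0.004373.
C_S = 0.143×0.833/(1.57−0.143) × (0.6097−0.004373) = 0.08348×0.6053 = 0.05053 kmol/m³.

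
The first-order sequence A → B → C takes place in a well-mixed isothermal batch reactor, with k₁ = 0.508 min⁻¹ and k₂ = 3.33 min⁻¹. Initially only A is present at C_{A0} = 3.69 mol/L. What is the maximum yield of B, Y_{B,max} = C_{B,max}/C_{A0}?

0.109

Evaluating C_B at t_opt = ln(k₂/k₁)/(k₂−k₁) gives C_{B,max}/C_{A0} = (k₁/k₂)^[k₂/(k₂−k₁)].
= (0.508/3.33)^(3.33/(3.33−0.508)) = (0.1526)^(1.180) = 0.1087.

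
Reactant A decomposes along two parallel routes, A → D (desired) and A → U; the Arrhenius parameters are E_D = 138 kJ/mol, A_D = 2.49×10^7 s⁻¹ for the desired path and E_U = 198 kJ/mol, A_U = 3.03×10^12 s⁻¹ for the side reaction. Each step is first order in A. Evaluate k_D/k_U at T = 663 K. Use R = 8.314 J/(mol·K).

With equal orders, S_{D/U} = k_D/k_U = (A_D/A_U)·exp[(E_U−E_D)/(RT)].
(E_U−E_D)/(RT) = (198−138)×10³/(8.314×663) = 60000/5512 = 10.88.
k_D/k_U = (2.49×10^7/3.03×10^12)·exp(10.88) = 8.218×10^-6 × 53369 = 0.439.

0.439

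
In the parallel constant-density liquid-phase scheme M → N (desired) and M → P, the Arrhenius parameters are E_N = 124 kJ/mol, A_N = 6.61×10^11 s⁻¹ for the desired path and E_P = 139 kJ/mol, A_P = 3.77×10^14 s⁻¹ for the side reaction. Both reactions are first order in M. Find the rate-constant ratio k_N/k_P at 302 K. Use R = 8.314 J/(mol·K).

0.689

With equal orders, S_{N/P} = k_N/k_P = (A_N/A_P)·exp[(E_P−E_N)/(RT)].
(E_P−E_N)/(RT) = (139−124)×10³/(8.314×302) = 15000/2511 = 5.974.
k_N/k_P = (6.61×10^11/3.77×10^14)·exp(5.974) = 0.001753 × 393.1 = 0.689.
Since E_N < E_P, lowering the temperature improves selectivity toward N.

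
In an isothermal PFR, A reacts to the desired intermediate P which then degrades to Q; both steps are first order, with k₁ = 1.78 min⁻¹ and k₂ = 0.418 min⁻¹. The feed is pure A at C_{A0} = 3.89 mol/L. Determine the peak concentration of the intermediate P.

2.49 mol/L

At the optimum, C_{P,max}/C_{A0} = (k₁/k₂)^[k₂/(k₂−k₁)].
= (1.78/0.418)^(0.418/(0.418−1.78)) = (4.258)^(-0.3069) = 0.6410.
C_{P,max} = 0.6410×3.89 = 2.49 mol/L.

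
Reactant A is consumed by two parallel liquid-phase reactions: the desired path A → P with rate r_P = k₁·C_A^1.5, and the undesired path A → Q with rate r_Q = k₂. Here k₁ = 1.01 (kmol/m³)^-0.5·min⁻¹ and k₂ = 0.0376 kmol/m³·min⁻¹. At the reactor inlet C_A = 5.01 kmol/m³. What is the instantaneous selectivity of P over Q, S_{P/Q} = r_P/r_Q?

301

S_{P/Q} = r_P/r_Q = (k₁·C_A^1.5)/(k₂) = (k₁/k₂)·C_A^1.5.
= (1.01×5.010^1.5) / (0.0376) = 11.33/0.03760 = 301.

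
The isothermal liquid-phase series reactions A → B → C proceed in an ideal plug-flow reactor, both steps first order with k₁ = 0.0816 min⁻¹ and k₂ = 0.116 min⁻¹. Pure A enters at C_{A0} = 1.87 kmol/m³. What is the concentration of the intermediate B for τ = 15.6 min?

0.516 kmol/m³

The intermediate concentration in a first-order A→B→C sequence is C_B = k₁C_{A0}(e^(−k₁τ) − e^(−k₂τ))/(k₂−k₁).
e^(−k₁τ) = e^(−0.0816×15.6) = e^(−1.273) = 0.2800; e^(−k₂τ) = e^(−1.810) = 0.1637.
C_B = 0.0816×1.87/(0.116−0.0816) × (0.2800−0.1637) = 4.436×0.1163 = 0.5158 kmol/m³.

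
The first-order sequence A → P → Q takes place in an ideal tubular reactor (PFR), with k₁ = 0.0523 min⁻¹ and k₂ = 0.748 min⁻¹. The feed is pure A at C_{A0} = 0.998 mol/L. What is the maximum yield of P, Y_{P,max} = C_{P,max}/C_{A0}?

For a first-order series the maximum intermediate yield is C_{P,max}/C_{A0} = (k₁/k₂)^[k₂/(k₂−k₁)].
= (0.0523/0.748)^(0.748/(0.748−0.0523)) = (0.06992)^(1.075) = 0.05725.

0.0572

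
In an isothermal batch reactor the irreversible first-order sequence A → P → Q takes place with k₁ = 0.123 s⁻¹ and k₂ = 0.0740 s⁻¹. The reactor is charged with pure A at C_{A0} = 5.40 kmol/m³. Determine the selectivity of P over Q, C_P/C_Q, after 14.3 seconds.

1.13

For first-order series with pure A initially, C_P(t) = k₁C_{A0}/(k₂−k₁)·(e^(−k₁t) − e^(−k₂t)).
e^(−k₁t) = e^(−0.123×14.3) = e^(−1.759) = 0.1722; e^(−k₂t) = e^(−1.058) = 0.3471.
C_P = 0.123×5.40/(0.0740−0.123) × (0.1722−0.3471) = (-13.56)×(-0.1748) = 2.370 kmol/m³.
C_A = C_{A0}e^(−k₁t) = 0.9301 kmol/m³, so C_Q = C_{A0}−C_A−C_P = 2.100 kmol/m³; C_P/C_Q = 1.13.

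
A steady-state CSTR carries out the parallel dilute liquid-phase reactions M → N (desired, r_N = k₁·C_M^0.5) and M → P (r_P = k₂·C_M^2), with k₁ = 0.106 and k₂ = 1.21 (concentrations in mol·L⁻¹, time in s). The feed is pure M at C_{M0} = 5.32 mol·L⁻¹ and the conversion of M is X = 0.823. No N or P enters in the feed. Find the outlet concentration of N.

0.383 mol·L⁻¹

Exit C_M = C_{M0}(1−X) = 5.32×0.177 = 0.9416 mol·L⁻¹.
A CSTR operates uniformly at the exit composition, giving r_N = 0.1029 and r_P = 1.073 (each k·C_M^n at C_M = 0.9416).
Fraction of consumed M going to N: r_N/(r_N+r_P) = 0.08748.
C_N = 0.08748·C_{M0}·X = 0.08748×5.32×0.823 = 0.383 mol·L⁻¹.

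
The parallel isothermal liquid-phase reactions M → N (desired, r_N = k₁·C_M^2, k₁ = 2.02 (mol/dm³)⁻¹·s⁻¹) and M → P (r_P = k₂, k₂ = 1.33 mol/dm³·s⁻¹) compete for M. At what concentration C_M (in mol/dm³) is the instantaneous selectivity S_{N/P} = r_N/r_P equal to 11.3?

S_{N/P} = (k₁/k₂)·C_M^2 ⇒ C_M = (S·k₂/k₁)^(0.5).
= (11.3×1.33/2.02)^(0.5) = (7.440)^(0.5) = 2.73 mol/dm³.

2.73 mol/dm³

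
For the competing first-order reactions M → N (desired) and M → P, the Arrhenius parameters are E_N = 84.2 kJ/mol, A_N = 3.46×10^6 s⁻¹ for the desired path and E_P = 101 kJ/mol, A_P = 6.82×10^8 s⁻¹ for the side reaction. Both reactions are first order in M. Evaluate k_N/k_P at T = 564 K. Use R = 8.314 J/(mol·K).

With equal orders, S_{N/P} = k_N/k_P = (A_N/A_P)·exp[(E_P−E_N)/(RT)].
(E_P−E_N)/(RT) = (101−84.2)×10³/(8.314×564) = 16800/4689 = 3.583.
k_N/k_P = (3.46×10^6/6.82×10^8)·exp(3.583) = 0.005073 × 35.97 = 0.183.
Since E_N < E_P, lowering the temperature improves selectivity toward N.

0.183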